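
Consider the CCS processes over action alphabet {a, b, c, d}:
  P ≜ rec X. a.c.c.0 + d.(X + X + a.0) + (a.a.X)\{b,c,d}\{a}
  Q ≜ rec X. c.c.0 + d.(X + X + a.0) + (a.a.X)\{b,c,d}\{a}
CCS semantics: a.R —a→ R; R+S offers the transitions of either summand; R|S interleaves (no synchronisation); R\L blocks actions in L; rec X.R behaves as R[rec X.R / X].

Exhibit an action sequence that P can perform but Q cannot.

a

P's transition system — 5 states:
  u0 = rec X. a.c.c.0 + d.(X + X + a.0) + (a.a.X)\{b,c,d}\{a} ⊢ -a-> u1, -d-> u2
  u1 = c.c.0 ⊢ -c-> u3
  u2 = (rec X. a.c.c.0 + d.(X + X + a.0) + (a.a.X)\{b,c,d}\{a}) + (rec X. a.c.c.0 + d.(X + X + a.0) + (a.a.X)\{b,c,d}\{a}) + a.0 ⊢ -a-> u1, -a-> u4, -d-> u2
  u3 = c.0 ⊢ -c-> u4
  u4 = 0 ⊢ ·
Q's transition system — 4 states:
  v0 = rec X. c.c.0 + d.(X + X + a.0) + (a.a.X)\{b,c,d}\{a} ⊢ -c-> v1, -d-> v2
  v1 = c.0 ⊢ -c-> v3
  v2 = (rec X. c.c.0 + d.(X + X + a.0) + (a.a.X)\{b,c,d}\{a}) + (rec X. c.c.0 + d.(X + X + a.0) + (a.a.X)\{b,c,d}\{a}) + a.0 ⊢ -a-> v3, -c-> v1, -d-> v2
  v3 = 0 ⊢ ·
Run σ = ⟨a⟩ on P: start {u0}
  after a @ step 1: {u1}
  ✓ P
Run σ = ⟨a⟩ on Q: start {v0}
  after a @ step 1: no successor for Q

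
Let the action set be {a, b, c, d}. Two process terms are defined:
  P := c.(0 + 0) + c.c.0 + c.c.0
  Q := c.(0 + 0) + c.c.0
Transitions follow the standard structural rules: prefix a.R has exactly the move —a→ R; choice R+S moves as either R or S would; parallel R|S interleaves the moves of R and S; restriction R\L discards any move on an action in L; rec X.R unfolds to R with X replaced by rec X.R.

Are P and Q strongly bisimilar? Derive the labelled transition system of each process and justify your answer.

P ~ Q

P's transition system — 4 states:
  u0 = c.(0 + 0) + c.c.0 + c.c.0 → --c--▸ u1, --c--▸ u2
  u1 = 0 + 0 → ·
  u2 = c.0 → --c--▸ u3
  u3 = 0 → ·
Q's transition system — 4 states:
  v0 = c.(0 + 0) + c.c.0 → --c--▸ v1, --c--▸ v2
  v1 = 0 + 0 → ·
  v2 = c.0 → --c--▸ v3
  v3 = 0 → ·
Coarsest stable partition (strong bisimilarity classes):
  B0 = {u0, v0}
  B1 = {u2, v2}
  B2 = {u1, u3, v1, v3}
u0 ∈ B0, v0 ∈ B0 → same block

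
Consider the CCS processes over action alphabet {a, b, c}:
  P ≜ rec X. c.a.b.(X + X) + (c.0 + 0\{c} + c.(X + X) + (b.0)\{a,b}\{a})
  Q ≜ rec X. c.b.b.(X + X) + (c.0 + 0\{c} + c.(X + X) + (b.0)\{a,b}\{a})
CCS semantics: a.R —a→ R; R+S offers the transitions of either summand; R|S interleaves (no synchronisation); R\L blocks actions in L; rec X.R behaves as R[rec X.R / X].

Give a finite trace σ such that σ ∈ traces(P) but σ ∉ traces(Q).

P's transition system — 5 states:
  p0 = rec X. c.a.b.(X + X) + (c.0 + 0\{c} + c.(X + X) + (b.0)\{a,b}\{a}) → =c=> p1, =c=> p2, =c=> p3
  p1 = (rec X. c.a.b.(X + X) + (c.0 + 0\{c} + c.(X + X) + (b.0)\{a,b}\{a})) + (rec X. c.a.b.(X + X) + (c.0 + 0\{c} + c.(X + X) + (b.0)\{a,b}\{a})) → =c=> p1, =c=> p2, =c=> p3
  p2 = 0 → stopped
  p3 = a.b.((rec X. c.a.b.(X + X) + (c.0 + 0\{c} + c.(X + X) + (b.0)\{a,b}\{a})) + (rec X. c.a.b.(X + X) + (c.0 + 0\{c} + c.(X + X) + (b.0)\{a,b}\{a}))) → =a=> p4
  p4 = b.((rec X. c.a.b.(X + X) + (c.0 + 0\{c} + c.(X + X) + (b.0)\{a,b}\{a})) + (rec X. c.a.b.(X + X) + (c.0 + 0\{c} + c.(X + X) + (b.0)\{a,b}\{a}))) → =b=> p1
Q's transition system — 5 states:
  q0 = rec X. c.b.b.(X + X) + (c.0 + 0\{c} + c.(X + X) + (b.0)\{a,b}\{a}) → =c=> q1, =c=> q2, =c=> q3
  q1 = (rec X. c.b.b.(X + X) + (c.0 + 0\{c} + c.(X + X) + (b.0)\{a,b}\{a})) + (rec X. c.b.b.(X + X) + (c.0 + 0\{c} + c.(X + X) + (b.0)\{a,b}\{a})) → =c=> q1, =c=> q2, =c=> q3
  q2 = 0 → stopped
  q3 = b.b.((rec X. c.b.b.(X + X) + (c.0 + 0\{c} + c.(X + X) + (b.0)\{a,b}\{a})) + (rec X. c.b.b.(X + X) + (c.0 + 0\{c} + c.(X + X) + (b.0)\{a,b}\{a}))) → =b=> q4
  q4 = b.((rec X. c.b.b.(X + X) + (c.0 + 0\{c} + c.(X + X) + (b.0)\{a,b}\{a})) + (rec X. c.b.b.(X + X) + (c.0 + 0\{c} + c.(X + X) + (b.0)\{a,b}\{a}))) → =b=> q1
Executing ca from P (initial set {p0}):
  [1] c ⇒ {p1, p2, p3}
  [2] a ⇒ {p4}
  ✓ P
Executing ca from Q (initial set {q0}):
  [1] c ⇒ {q1, q2, q3}
  [2] a ⇒ ∅ (Q stuck)

ca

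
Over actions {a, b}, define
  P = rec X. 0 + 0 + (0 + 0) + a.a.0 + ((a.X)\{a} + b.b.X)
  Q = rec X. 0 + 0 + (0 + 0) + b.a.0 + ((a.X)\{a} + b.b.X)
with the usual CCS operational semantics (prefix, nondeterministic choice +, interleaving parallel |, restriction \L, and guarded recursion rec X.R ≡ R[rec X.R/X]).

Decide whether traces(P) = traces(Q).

LTS(P): 4 reachable states
  u0 = rec X. 0 + 0 + (0 + 0) + a.a.0 + ((a.X)\{a} + b.b.X) :: —a→ u1, —b→ u2
  u1 = a.0 :: —a→ u3
  u2 = b.(rec X. 0 + 0 + (0 + 0) + a.a.0 + ((a.X)\{a} + b.b.X)) :: —b→ u0
  u3 = 0 :: stopped
LTS(Q): 4 reachable states
  v0 = rec X. 0 + 0 + (0 + 0) + b.a.0 + ((a.X)\{a} + b.b.X) :: —b→ v1, —b→ v2
  v1 = a.0 :: —a→ v3
  v2 = b.(rec X. 0 + 0 + (0 + 0) + b.a.0 + ((a.X)\{a} + b.b.X)) :: —b→ v0
  v3 = 0 :: stopped
Executing a from P (initial set {u0}):
  step 1 (a): {u1}
  P completes σ.
Executing a from Q (initial set {v0}):
  step 1 (a): no successor for Q

trace-distinct — witness ⟨a⟩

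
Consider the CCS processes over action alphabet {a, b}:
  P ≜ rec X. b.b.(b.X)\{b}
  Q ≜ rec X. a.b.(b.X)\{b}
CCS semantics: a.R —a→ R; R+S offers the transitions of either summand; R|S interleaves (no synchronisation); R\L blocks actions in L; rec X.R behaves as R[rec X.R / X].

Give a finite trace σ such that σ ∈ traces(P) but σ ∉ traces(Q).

b

Reachable graph of P (3 states):
  s0 = rec X. b.b.(b.X)\{b} | --b--▸ s1
  s1 = b.(b.(rec X. b.b.(b.X)\{b}))\{b} | --b--▸ s2
  s2 = (b.(rec X. b.b.(b.X)\{b}))\{b} | (no moves)
Reachable graph of Q (3 states):
  t0 = rec X. a.b.(b.X)\{b} | --a--▸ t1
  t1 = b.(b.(rec X. a.b.(b.X)\{b}))\{b} | --b--▸ t2
  t2 = (b.(rec X. a.b.(b.X)\{b}))\{b} | (no moves)
Trace ⟨b⟩ through P, begin at {s0}:
  [1] b ⇒ {s1}
  ✓ P
Trace ⟨b⟩ through Q, begin at {t0}:
  [1] b ⇒ ∅  — Q cannot continue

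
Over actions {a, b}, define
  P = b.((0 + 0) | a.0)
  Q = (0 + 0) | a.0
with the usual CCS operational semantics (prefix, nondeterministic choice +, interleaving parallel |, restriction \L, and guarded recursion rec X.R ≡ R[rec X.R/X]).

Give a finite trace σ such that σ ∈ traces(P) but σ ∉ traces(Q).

b

Reachable graph of P (3 states):
  s0 = b.((0 + 0) | a.0) → =b=> s1
  s1 = (0 + 0) | a.0 → =a=> s2
  s2 = (0 + 0) | 0 → (no moves)
Reachable graph of Q (2 states):
  t0 = (0 + 0) | a.0 → =a=> t1
  t1 = (0 + 0) | 0 → (no moves)
Trace ⟨b⟩ through P, begin at {s0}:
  after b @ step 1: {s1}
  ✓ P
Trace ⟨b⟩ through Q, begin at {t0}:
  after b @ step 1: no successor for Q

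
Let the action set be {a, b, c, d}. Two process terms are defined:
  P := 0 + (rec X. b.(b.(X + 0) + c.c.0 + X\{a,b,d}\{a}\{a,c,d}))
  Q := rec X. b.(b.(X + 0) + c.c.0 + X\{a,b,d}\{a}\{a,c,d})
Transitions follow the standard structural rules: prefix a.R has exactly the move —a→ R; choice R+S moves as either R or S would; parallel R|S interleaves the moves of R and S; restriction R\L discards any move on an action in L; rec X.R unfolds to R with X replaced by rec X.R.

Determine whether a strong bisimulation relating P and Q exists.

Reachable graph of P (5 states):
  m0 = 0 + (rec X. b.(b.(X + 0) + c.c.0 + X\{a,b,d}\{a}\{a,c,d})) :: ··b··> m1
  m1 = b.((rec X. b.(b.(X + 0) + c.c.0 + X\{a,b,d}\{a}\{a,c,d})) + 0) + c.c.0 + (rec X. b.(b.(X + 0) + c.c.0 + X\{a,b,d}\{a}\{a,c,d}))\{a,b,d}\{a}\{a,c,d} :: ··b··> m2, ··c··> m3
  m2 = (rec X. b.(b.(X + 0) + c.c.0 + X\{a,b,d}\{a}\{a,c,d})) + 0 :: ··b··> m1
  m3 = c.0 :: ··c··> m4
  m4 = 0 :: deadlocked
Reachable graph of Q (5 states):
  n0 = rec X. b.(b.(X + 0) + c.c.0 + X\{a,b,d}\{a}\{a,c,d}) :: ··b··> n1
  n1 = b.((rec X. b.(b.(X + 0) + c.c.0 + X\{a,b,d}\{a}\{a,c,d})) + 0) + c.c.0 + (rec X. b.(b.(X + 0) + c.c.0 + X\{a,b,d}\{a}\{a,c,d}))\{a,b,d}\{a}\{a,c,d} :: ··b··> n2, ··c··> n3
  n2 = (rec X. b.(b.(X + 0) + c.c.0 + X\{a,b,d}\{a}\{a,c,d})) + 0 :: ··b··> n1
  n3 = c.0 :: ··c··> n4
  n4 = 0 :: deadlocked
Bisimilarity quotient blocks:
  B0 = {m0, m2, n0, n2}
  B1 = {m1, n1}
  B2 = {m3, n3}
  B3 = {m4, n4}
m0 ∈ B0, n0 ∈ B0 → same block

P ~ Q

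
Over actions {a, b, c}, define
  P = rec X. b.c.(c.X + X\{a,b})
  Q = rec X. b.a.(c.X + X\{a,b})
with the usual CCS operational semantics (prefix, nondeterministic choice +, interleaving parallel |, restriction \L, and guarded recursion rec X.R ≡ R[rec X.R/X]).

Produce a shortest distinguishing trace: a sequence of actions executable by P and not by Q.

P's transition system — 3 states:
  u0 = rec X. b.c.(c.X + X\{a,b}) | ··b··> u1
  u1 = c.(c.(rec X. b.c.(c.X + X\{a,b})) + (rec X. b.c.(c.X + X\{a,b}))\{a,b}) | ··c··> u2
  u2 = c.(rec X. b.c.(c.X + X\{a,b})) + (rec X. b.c.(c.X + X\{a,b}))\{a,b} | ··c··> u0
Q's transition system — 3 states:
  v0 = rec X. b.a.(c.X + X\{a,b}) | ··b··> v1
  v1 = a.(c.(rec X. b.a.(c.X + X\{a,b})) + (rec X. b.a.(c.X + X\{a,b}))\{a,b}) | ··a··> v2
  v2 = c.(rec X. b.a.(c.X + X\{a,b})) + (rec X. b.a.(c.X + X\{a,b}))\{a,b} | ··c··> v0
Executing bc from P (initial set {u0}):
  [1] b ⇒ {u1}
  [2] c ⇒ {u2}
  P completes σ.
Executing bc from Q (initial set {v0}):
  [1] b ⇒ {v1}
  [2] c ⇒ ∅  — Q cannot continue

bc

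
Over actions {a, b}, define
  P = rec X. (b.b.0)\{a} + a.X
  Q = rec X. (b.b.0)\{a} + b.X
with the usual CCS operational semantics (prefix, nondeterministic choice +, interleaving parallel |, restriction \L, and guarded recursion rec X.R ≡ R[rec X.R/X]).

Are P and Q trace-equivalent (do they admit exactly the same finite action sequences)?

NO — witness ⟨a⟩

P's transition system — 3 states:
  u0 = rec X. (b.b.0)\{a} + a.X :: -a-> u0, -b-> u1
  u1 = (b.0)\{a} :: -b-> u2
  u2 = 0\{a} :: ·
Q's transition system — 3 states:
  v0 = rec X. (b.b.0)\{a} + b.X :: -b-> v0, -b-> v1
  v1 = (b.0)\{a} :: -b-> v2
  v2 = 0\{a} :: ·
Trace ⟨a⟩ through P, begin at {u0}:
  step 1 (a): {u0}
  — P admits the full trace.
Trace ⟨a⟩ through Q, begin at {v0}:
  step 1 (a): ∅  — Q cannot continue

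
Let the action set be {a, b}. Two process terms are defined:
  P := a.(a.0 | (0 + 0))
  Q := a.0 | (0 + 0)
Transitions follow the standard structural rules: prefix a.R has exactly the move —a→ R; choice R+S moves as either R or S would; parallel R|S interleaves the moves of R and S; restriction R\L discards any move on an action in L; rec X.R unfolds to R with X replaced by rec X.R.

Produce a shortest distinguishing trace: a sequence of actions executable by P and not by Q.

P's transition system — 3 states:
  s0 = a.(a.0 | (0 + 0)) | —a→ s1
  s1 = a.0 | (0 + 0) | —a→ s2
  s2 = 0 | (0 + 0) | ∅
Q's transition system — 2 states:
  t0 = a.0 | (0 + 0) | —a→ t1
  t1 = 0 | (0 + 0) | ∅
Executing aa from P (initial set {s0}):
  step 1 (a): {s1}
  step 2 (a): {s2}
  P completes σ.
Executing aa from Q (initial set {t0}):
  step 1 (a): {t1}
  step 2 (a): ∅  — Q cannot continue

aa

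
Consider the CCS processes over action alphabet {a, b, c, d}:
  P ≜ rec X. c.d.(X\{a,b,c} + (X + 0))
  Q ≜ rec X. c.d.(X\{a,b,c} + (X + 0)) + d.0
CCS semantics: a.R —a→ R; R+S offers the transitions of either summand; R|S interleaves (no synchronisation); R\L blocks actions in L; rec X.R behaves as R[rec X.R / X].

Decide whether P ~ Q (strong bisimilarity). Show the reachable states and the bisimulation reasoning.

not bisimilar

P's transition system — 3 states:
  p0 = rec X. c.d.(X\{a,b,c} + (X + 0)) | --c--▸ p1
  p1 = d.((rec X. c.d.(X\{a,b,c} + (X + 0)))\{a,b,c} + ((rec X. c.d.(X\{a,b,c} + (X + 0))) + 0)) | --d--▸ p2
  p2 = (rec X. c.d.(X\{a,b,c} + (X + 0)))\{a,b,c} + ((rec X. c.d.(X\{a,b,c} + (X + 0))) + 0) | --c--▸ p1
Q's transition system — 5 states:
  q0 = rec X. c.d.(X\{a,b,c} + (X + 0)) + d.0 | --c--▸ q1, --d--▸ q2
  q1 = d.((rec X. c.d.(X\{a,b,c} + (X + 0)) + d.0)\{a,b,c} + ((rec X. c.d.(X\{a,b,c} + (X + 0)) + d.0) + 0)) | --d--▸ q3
  q2 = 0 | (no moves)
  q3 = (rec X. c.d.(X\{a,b,c} + (X + 0)) + d.0)\{a,b,c} + ((rec X. c.d.(X\{a,b,c} + (X + 0)) + d.0) + 0) | --c--▸ q1, --d--▸ q2, --d--▸ q4
  q4 = 0\{a,b,c} | (no moves)
Bisimilarity quotient blocks:
  B0 = {p0, p2}
  B1 = {p1}
  B2 = {q0, q3}
  B3 = {q1}
  B4 = {q2, q4}
p0 ∈ B0, q0 ∈ B2 → different blocks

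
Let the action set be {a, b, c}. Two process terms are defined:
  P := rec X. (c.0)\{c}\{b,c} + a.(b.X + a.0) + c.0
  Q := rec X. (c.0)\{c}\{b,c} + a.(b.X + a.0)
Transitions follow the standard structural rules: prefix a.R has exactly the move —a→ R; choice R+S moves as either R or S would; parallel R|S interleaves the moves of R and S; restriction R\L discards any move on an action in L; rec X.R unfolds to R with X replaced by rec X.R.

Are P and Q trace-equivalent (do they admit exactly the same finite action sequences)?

LTS(P): 3 reachable states
  m0 = rec X. (c.0)\{c}\{b,c} + a.(b.X + a.0) + c.0 ⊢ --a--▸ m1, --c--▸ m2
  m1 = b.(rec X. (c.0)\{c}\{b,c} + a.(b.X + a.0) + c.0) + a.0 ⊢ --a--▸ m2, --b--▸ m0
  m2 = 0 ⊢ stopped
LTS(Q): 3 reachable states
  n0 = rec X. (c.0)\{c}\{b,c} + a.(b.X + a.0) ⊢ --a--▸ n1
  n1 = b.(rec X. (c.0)\{c}\{b,c} + a.(b.X + a.0)) + a.0 ⊢ --a--▸ n2, --b--▸ n0
  n2 = 0 ⊢ stopped
Run σ = ⟨c⟩ on P: start {m0}
  step 1 (c): {m2}
  P completes σ.
Run σ = ⟨c⟩ on Q: start {n0}
  step 1 (c): no successor for Q

traces(P) ≠ traces(Q) — witness ⟨c⟩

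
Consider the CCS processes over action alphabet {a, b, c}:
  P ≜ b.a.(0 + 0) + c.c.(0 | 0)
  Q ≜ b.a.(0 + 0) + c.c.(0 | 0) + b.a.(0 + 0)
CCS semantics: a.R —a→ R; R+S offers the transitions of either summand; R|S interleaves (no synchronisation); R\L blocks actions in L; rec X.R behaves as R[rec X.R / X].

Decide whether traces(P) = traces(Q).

trace-equivalent

LTS(P): 5 reachable states
  p0 = b.a.(0 + 0) + c.c.(0 | 0) has moves ··b··> p1, ··c··> p2
  p1 = a.(0 + 0) has moves ··a··> p3
  p2 = c.(0 | 0) has moves ··c··> p4
  p3 = 0 + 0 has moves stopped
  p4 = 0 | 0 has moves stopped
LTS(Q): 5 reachable states
  q0 = b.a.(0 + 0) + c.c.(0 | 0) + b.a.(0 + 0) has moves ··b··> q1, ··c··> q2
  q1 = a.(0 + 0) has moves ··a··> q3
  q2 = c.(0 | 0) has moves ··c··> q4
  q3 = 0 + 0 has moves stopped
  q4 = 0 | 0 has moves stopped
Bisimilarity quotient blocks:
  B0 = {p0, q0}
  B1 = {p2, q2}
  B2 = {p3, p4, q3, q4}
  B3 = {p1, q1}
p0 ∈ B0, q0 ∈ B0 → same block
Bisimilar ⇒ trace-equivalent.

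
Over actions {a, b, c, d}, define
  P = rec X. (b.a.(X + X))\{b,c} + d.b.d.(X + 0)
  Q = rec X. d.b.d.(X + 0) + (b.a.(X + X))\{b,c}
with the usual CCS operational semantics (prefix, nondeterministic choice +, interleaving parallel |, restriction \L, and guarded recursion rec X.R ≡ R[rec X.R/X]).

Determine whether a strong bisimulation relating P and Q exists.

P ~ Q

P's transition system — 4 states:
  p0 = rec X. (b.a.(X + X))\{b,c} + d.b.d.(X + 0) has moves —d→ p1
  p1 = b.d.((rec X. (b.a.(X + X))\{b,c} + d.b.d.(X + 0)) + 0) has moves —b→ p2
  p2 = d.((rec X. (b.a.(X + X))\{b,c} + d.b.d.(X + 0)) + 0) has moves —d→ p3
  p3 = (rec X. (b.a.(X + X))\{b,c} + d.b.d.(X + 0)) + 0 has moves —d→ p1
Q's transition system — 4 states:
  q0 = rec X. d.b.d.(X + 0) + (b.a.(X + X))\{b,c} has moves —d→ q1
  q1 = b.d.((rec X. d.b.d.(X + 0) + (b.a.(X + X))\{b,c}) + 0) has moves —b→ q2
  q2 = d.((rec X. d.b.d.(X + 0) + (b.a.(X + X))\{b,c}) + 0) has moves —d→ q3
  q3 = (rec X. d.b.d.(X + 0) + (b.a.(X + X))\{b,c}) + 0 has moves —d→ q1
Partition-refinement fixed point:
  B0 = {p0, p3, q0, q3}
  B1 = {p1, q1}
  B2 = {p2, q2}
p0 ∈ B0, q0 ∈ B0 → same block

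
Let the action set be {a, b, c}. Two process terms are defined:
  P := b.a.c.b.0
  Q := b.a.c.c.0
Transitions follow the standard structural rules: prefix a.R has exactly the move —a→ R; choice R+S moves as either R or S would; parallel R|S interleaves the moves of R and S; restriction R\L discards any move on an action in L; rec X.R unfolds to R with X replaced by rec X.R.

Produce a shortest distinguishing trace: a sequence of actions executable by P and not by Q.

Reachable graph of P (5 states):
  u0 = b.a.c.b.0 has moves ··b··> u1
  u1 = a.c.b.0 has moves ··a··> u2
  u2 = c.b.0 has moves ··c··> u3
  u3 = b.0 has moves ··b··> u4
  u4 = 0 has moves (no moves)
Reachable graph of Q (5 states):
  v0 = b.a.c.c.0 has moves ··b··> v1
  v1 = a.c.c.0 has moves ··a··> v2
  v2 = c.c.0 has moves ··c··> v3
  v3 = c.0 has moves ··c··> v4
  v4 = 0 has moves (no moves)
Run σ = ⟨bacb⟩ on P: start {u0}
  step 1 (b): {u1}
  step 2 (a): {u2}
  step 3 (c): {u3}
  step 4 (b): {u4}
  ✓ P
Run σ = ⟨bacb⟩ on Q: start {v0}
  step 1 (b): {v1}
  step 2 (a): {v2}
  step 3 (c): {v3}
  step 4 (b): no successor for Q

bacb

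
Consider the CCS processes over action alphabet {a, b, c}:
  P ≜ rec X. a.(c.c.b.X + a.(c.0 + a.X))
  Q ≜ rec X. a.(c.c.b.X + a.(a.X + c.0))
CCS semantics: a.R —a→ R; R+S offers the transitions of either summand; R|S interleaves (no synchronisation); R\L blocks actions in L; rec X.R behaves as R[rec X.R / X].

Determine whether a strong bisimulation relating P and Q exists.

P ~ Q

LTS(P): 6 reachable states
  u0 = rec X. a.(c.c.b.X + a.(c.0 + a.X)) has moves -a-> u1
  u1 = c.c.b.(rec X. a.(c.c.b.X + a.(c.0 + a.X))) + a.(c.0 + a.(rec X. a.(c.c.b.X + a.(c.0 + a.X)))) has moves -a-> u2, -c-> u3
  u2 = c.0 + a.(rec X. a.(c.c.b.X + a.(c.0 + a.X))) has moves -a-> u0, -c-> u4
  u3 = c.b.(rec X. a.(c.c.b.X + a.(c.0 + a.X))) has moves -c-> u5
  u4 = 0 has moves ∅
  u5 = b.(rec X. a.(c.c.b.X + a.(c.0 + a.X))) has moves -b-> u0
LTS(Q): 6 reachable states
  v0 = rec X. a.(c.c.b.X + a.(a.X + c.0)) has moves -a-> v1
  v1 = c.c.b.(rec X. a.(c.c.b.X + a.(a.X + c.0))) + a.(a.(rec X. a.(c.c.b.X + a.(a.X + c.0))) + c.0) has moves -a-> v2, -c-> v3
  v2 = a.(rec X. a.(c.c.b.X + a.(a.X + c.0))) + c.0 has moves -a-> v0, -c-> v4
  v3 = c.b.(rec X. a.(c.c.b.X + a.(a.X + c.0))) has moves -c-> v5
  v4 = 0 has moves ∅
  v5 = b.(rec X. a.(c.c.b.X + a.(a.X + c.0))) has moves -b-> v0
Coarsest stable partition (strong bisimilarity classes):
  B0 = {u0, v0}
  B1 = {u1, v1}
  B2 = {u2, v2}
  B3 = {u4, v4}
  B4 = {u3, v3}
  B5 = {u5, v5}
u0 ∈ B0, v0 ∈ B0 → same block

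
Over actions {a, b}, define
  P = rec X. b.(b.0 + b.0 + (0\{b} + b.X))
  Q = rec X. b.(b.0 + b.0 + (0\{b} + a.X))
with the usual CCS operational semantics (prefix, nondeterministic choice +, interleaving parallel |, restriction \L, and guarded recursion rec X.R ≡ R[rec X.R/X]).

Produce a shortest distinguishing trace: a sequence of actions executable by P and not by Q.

P's transition system — 3 states:
  p0 = rec X. b.(b.0 + b.0 + (0\{b} + b.X)) | -b-> p1
  p1 = b.0 + b.0 + (0\{b} + b.(rec X. b.(b.0 + b.0 + (0\{b} + b.X)))) | -b-> p0, -b-> p2
  p2 = 0 | ∅
Q's transition system — 3 states:
  q0 = rec X. b.(b.0 + b.0 + (0\{b} + a.X)) | -b-> q1
  q1 = b.0 + b.0 + (0\{b} + a.(rec X. b.(b.0 + b.0 + (0\{b} + a.X)))) | -a-> q0, -b-> q2
  q2 = 0 | ∅
Run σ = ⟨bbb⟩ on P: start {p0}
  [1] b ⇒ {p1}
  [2] b ⇒ {p0, p2}
  [3] b ⇒ {p1}
  P completes σ.
Run σ = ⟨bbb⟩ on Q: start {q0}
  [1] b ⇒ {q1}
  [2] b ⇒ {q2}
  [3] b ⇒ no successor for Q

bbb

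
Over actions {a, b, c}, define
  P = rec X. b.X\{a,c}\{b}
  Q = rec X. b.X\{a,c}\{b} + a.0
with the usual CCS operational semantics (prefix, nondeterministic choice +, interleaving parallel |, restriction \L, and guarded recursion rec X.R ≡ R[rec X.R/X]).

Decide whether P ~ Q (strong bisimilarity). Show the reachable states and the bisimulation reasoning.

NO

Reachable graph of P (2 states):
  m0 = rec X. b.X\{a,c}\{b} ⊢ —b→ m1
  m1 = (rec X. b.X\{a,c}\{b})\{a,c}\{b} ⊢ ∅
Reachable graph of Q (3 states):
  n0 = rec X. b.X\{a,c}\{b} + a.0 ⊢ —a→ n1, —b→ n2
  n1 = 0 ⊢ ∅
  n2 = (rec X. b.X\{a,c}\{b} + a.0)\{a,c}\{b} ⊢ ∅
Bisimilarity quotient blocks:
  B0 = {m0}
  B1 = {m1, n1, n2}
  B2 = {n0}
m0 ∈ B0, n0 ∈ B2 → different blocks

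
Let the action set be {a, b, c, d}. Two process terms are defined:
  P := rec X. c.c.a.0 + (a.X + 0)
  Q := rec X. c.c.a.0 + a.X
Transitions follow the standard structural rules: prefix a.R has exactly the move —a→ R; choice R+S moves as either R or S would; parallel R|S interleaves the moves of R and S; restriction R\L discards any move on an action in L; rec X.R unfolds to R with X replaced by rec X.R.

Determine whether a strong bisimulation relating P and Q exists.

YES

P's transition system — 4 states:
  p0 = rec X. c.c.a.0 + (a.X + 0) ⊢ =a=> p0, =c=> p1
  p1 = c.a.0 ⊢ =c=> p2
  p2 = a.0 ⊢ =a=> p3
  p3 = 0 ⊢ ·
Q's transition system — 4 states:
  q0 = rec X. c.c.a.0 + a.X ⊢ =a=> q0, =c=> q1
  q1 = c.a.0 ⊢ =c=> q2
  q2 = a.0 ⊢ =a=> q3
  q3 = 0 ⊢ ·
Coarsest stable partition (strong bisimilarity classes):
  B0 = {p0, q0}
  B1 = {p1, q1}
  B2 = {p2, q2}
  B3 = {p3, q3}
p0 ∈ B0, q0 ∈ B0 → same block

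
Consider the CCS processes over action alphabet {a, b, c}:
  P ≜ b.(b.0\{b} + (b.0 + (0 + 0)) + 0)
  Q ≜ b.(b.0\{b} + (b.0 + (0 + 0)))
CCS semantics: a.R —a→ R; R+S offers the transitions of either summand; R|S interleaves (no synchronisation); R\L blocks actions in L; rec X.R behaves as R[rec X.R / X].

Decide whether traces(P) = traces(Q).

P's transition system — 4 states:
  u0 = b.(b.0\{b} + (b.0 + (0 + 0)) + 0) has moves —b→ u1
  u1 = b.0\{b} + (b.0 + (0 + 0)) + 0 has moves —b→ u2, —b→ u3
  u2 = 0 has moves (no moves)
  u3 = 0\{b} has moves (no moves)
Q's transition system — 4 states:
  v0 = b.(b.0\{b} + (b.0 + (0 + 0))) has moves —b→ v1
  v1 = b.0\{b} + (b.0 + (0 + 0)) has moves —b→ v2, —b→ v3
  v2 = 0 has moves (no moves)
  v3 = 0\{b} has moves (no moves)
Partition-refinement fixed point:
  B0 = {u0, v0}
  B1 = {u1, v1}
  B2 = {u2, u3, v2, v3}
u0 ∈ B0, v0 ∈ B0 → same block
Bisimilar ⇒ trace-equivalent.

traces(P) = traces(Q)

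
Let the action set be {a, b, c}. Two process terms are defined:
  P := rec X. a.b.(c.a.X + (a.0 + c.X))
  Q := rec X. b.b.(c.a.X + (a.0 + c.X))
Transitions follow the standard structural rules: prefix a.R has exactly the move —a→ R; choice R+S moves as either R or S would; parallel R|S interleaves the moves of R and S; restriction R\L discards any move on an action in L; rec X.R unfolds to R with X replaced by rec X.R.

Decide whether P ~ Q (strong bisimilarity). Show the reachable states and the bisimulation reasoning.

NO

LTS(P): 5 reachable states
  m0 = rec X. a.b.(c.a.X + (a.0 + c.X)) | ··a··> m1
  m1 = b.(c.a.(rec X. a.b.(c.a.X + (a.0 + c.X))) + (a.0 + c.(rec X. a.b.(c.a.X + (a.0 + c.X))))) | ··b··> m2
  m2 = c.a.(rec X. a.b.(c.a.X + (a.0 + c.X))) + (a.0 + c.(rec X. a.b.(c.a.X + (a.0 + c.X)))) | ··a··> m3, ··c··> m0, ··c··> m4
  m3 = 0 | stopped
  m4 = a.(rec X. a.b.(c.a.X + (a.0 + c.X))) | ··a··> m0
LTS(Q): 5 reachable states
  n0 = rec X. b.b.(c.a.X + (a.0 + c.X)) | ··b··> n1
  n1 = b.(c.a.(rec X. b.b.(c.a.X + (a.0 + c.X))) + (a.0 + c.(rec X. b.b.(c.a.X + (a.0 + c.X))))) | ··b··> n2
  n2 = c.a.(rec X. b.b.(c.a.X + (a.0 + c.X))) + (a.0 + c.(rec X. b.b.(c.a.X + (a.0 + c.X)))) | ··a··> n3, ··c··> n0, ··c··> n4
  n3 = 0 | stopped
  n4 = a.(rec X. b.b.(c.a.X + (a.0 + c.X))) | ··a··> n0
Partition-refinement fixed point:
  B0 = {m0}
  B1 = {m1}
  B2 = {m2}
  B3 = {m3, n3}
  B4 = {m4}
  B5 = {n0}
  B6 = {n1}
  B7 = {n2}
  B8 = {n4}
m0 ∈ B0, n0 ∈ B5 → different blocks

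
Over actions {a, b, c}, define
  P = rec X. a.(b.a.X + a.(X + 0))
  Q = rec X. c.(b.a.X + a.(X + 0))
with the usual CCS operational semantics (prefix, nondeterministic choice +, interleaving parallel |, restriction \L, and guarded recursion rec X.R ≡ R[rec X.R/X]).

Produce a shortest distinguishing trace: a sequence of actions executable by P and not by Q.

P's transition system — 4 states:
  u0 = rec X. a.(b.a.X + a.(X + 0)) :: -a-> u1
  u1 = b.a.(rec X. a.(b.a.X + a.(X + 0))) + a.((rec X. a.(b.a.X + a.(X + 0))) + 0) :: -a-> u2, -b-> u3
  u2 = (rec X. a.(b.a.X + a.(X + 0))) + 0 :: -a-> u1
  u3 = a.(rec X. a.(b.a.X + a.(X + 0))) :: -a-> u0
Q's transition system — 4 states:
  v0 = rec X. c.(b.a.X + a.(X + 0)) :: -c-> v1
  v1 = b.a.(rec X. c.(b.a.X + a.(X + 0))) + a.((rec X. c.(b.a.X + a.(X + 0))) + 0) :: -a-> v2, -b-> v3
  v2 = (rec X. c.(b.a.X + a.(X + 0))) + 0 :: -c-> v1
  v3 = a.(rec X. c.(b.a.X + a.(X + 0))) :: -a-> v0
Executing a from P (initial set {u0}):
  [1] a ⇒ {u1}
  ✓ P
Executing a from Q (initial set {v0}):
  [1] a ⇒ ∅ (Q stuck)

a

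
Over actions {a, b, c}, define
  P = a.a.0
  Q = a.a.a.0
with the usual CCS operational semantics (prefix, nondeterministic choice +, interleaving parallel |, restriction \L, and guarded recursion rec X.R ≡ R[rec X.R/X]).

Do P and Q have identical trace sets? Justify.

trace-distinct — witness ⟨aaa⟩

Reachable graph of P (3 states):
  u0 = a.a.0 ⊢ ··a··> u1
  u1 = a.0 ⊢ ··a··> u2
  u2 = 0 ⊢ (no moves)
Reachable graph of Q (4 states):
  v0 = a.a.a.0 ⊢ ··a··> v1
  v1 = a.a.0 ⊢ ··a··> v2
  v2 = a.0 ⊢ ··a··> v3
  v3 = 0 ⊢ (no moves)
Executing aaa from Q (initial set {v0}):
  step 1 (a): {v1}
  step 2 (a): {v2}
  step 3 (a): {v3}
  ✓ Q
Executing aaa from P (initial set {u0}):
  step 1 (a): {u1}
  step 2 (a): {u2}
  step 3 (a): ∅  — P cannot continue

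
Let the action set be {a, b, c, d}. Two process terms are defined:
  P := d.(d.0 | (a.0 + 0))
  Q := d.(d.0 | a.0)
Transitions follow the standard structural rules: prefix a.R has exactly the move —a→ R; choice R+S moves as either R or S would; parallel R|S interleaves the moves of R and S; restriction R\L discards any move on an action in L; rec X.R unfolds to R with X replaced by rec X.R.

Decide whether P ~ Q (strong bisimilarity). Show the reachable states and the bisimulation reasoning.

bisimilar

Reachable graph of P (5 states):
  s0 = d.(d.0 | (a.0 + 0)) → --d--▸ s1
  s1 = d.0 | (a.0 + 0) → --a--▸ s2, --d--▸ s3
  s2 = d.0 | 0 → --d--▸ s4
  s3 = 0 | (a.0 + 0) → --a--▸ s4
  s4 = 0 | 0 → ·
Reachable graph of Q (5 states):
  t0 = d.(d.0 | a.0) → --d--▸ t1
  t1 = d.0 | a.0 → --a--▸ t2, --d--▸ t3
  t2 = d.0 | 0 → --d--▸ t4
  t3 = 0 | a.0 → --a--▸ t4
  t4 = 0 | 0 → ·
Coarsest stable partition (strong bisimilarity classes):
  B0 = {s0, t0}
  B1 = {s1, t1}
  B2 = {s2, t2}
  B3 = {s4, t4}
  B4 = {s3, t3}
s0 ∈ B0, t0 ∈ B0 → same block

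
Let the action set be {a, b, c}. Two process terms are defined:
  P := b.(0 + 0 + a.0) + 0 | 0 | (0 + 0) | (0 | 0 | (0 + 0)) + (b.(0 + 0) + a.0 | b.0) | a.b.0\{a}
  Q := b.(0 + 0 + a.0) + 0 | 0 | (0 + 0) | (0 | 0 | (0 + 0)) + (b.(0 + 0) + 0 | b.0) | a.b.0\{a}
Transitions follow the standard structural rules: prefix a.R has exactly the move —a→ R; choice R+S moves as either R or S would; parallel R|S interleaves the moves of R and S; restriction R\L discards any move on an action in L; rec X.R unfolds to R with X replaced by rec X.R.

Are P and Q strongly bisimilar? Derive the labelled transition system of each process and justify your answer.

NO

P's transition system — 17 states:
  p0 = b.(0 + 0 + a.0) + 0 | 0 | (0 + 0) | (0 | 0 | (0 + 0)) + (b.(0 + 0) + a.0 | b.0) | a.b.0\{a} → --a--▸ p1, --a--▸ p2, --b--▸ p3, --b--▸ p4, --b--▸ p5
  p1 = (b.(0 + 0) + a.0 | b.0) | b.0\{a} → --a--▸ p6, --b--▸ p7, --b--▸ p8, --b--▸ p9
  p2 = 0 | b.0 | a.b.0\{a} → --a--▸ p6, --b--▸ p10
  p3 = (0 + 0) | a.b.0\{a} → --a--▸ p7
  p4 = 0 + 0 + a.0 → --a--▸ p11
  p5 = a.0 | 0 | a.b.0\{a} → --a--▸ p10, --a--▸ p9
  p6 = 0 | b.0 | b.0\{a} → --b--▸ p12, --b--▸ p13
  p7 = (0 + 0) | b.0\{a} → --b--▸ p14
  p8 = (b.(0 + 0) + a.0 | b.0) | 0\{a} → --a--▸ p13, --b--▸ p14, --b--▸ p15
  p9 = a.0 | 0 | b.0\{a} → --a--▸ p12, --b--▸ p15
  p10 = 0 | 0 | a.b.0\{a} → --a--▸ p12
  p11 = 0 → stopped
  p12 = 0 | 0 | b.0\{a} → --b--▸ p16
  p13 = 0 | b.0 | 0\{a} → --b--▸ p16
  p14 = (0 + 0) | 0\{a} → stopped
  p15 = a.0 | 0 | 0\{a} → --a--▸ p16
  p16 = 0 | 0 | 0\{a} → stopped
Q's transition system — 11 states:
  q0 = b.(0 + 0 + a.0) + 0 | 0 | (0 + 0) | (0 | 0 | (0 + 0)) + (b.(0 + 0) + 0 | b.0) | a.b.0\{a} → --a--▸ q1, --b--▸ q2, --b--▸ q3, --b--▸ q4
  q1 = (b.(0 + 0) + 0 | b.0) | b.0\{a} → --b--▸ q5, --b--▸ q6, --b--▸ q7
  q2 = (0 + 0) | a.b.0\{a} → --a--▸ q5
  q3 = 0 + 0 + a.0 → --a--▸ q8
  q4 = 0 | 0 | a.b.0\{a} → --a--▸ q7
  q5 = (0 + 0) | b.0\{a} → --b--▸ q9
  q6 = (b.(0 + 0) + 0 | b.0) | 0\{a} → --b--▸ q10, --b--▸ q9
  q7 = 0 | 0 | b.0\{a} → --b--▸ q10
  q8 = 0 → stopped
  q9 = (0 + 0) | 0\{a} → stopped
  q10 = 0 | 0 | 0\{a} → stopped
Partition-refinement fixed point:
  B0 = {p0}
  B1 = {p15, p4, q3}
  B2 = {p11, p14, p16, q10, q8, q9}
  B3 = {p2}
  B4 = {p6, q1}
  B5 = {p12, p13, p7, q5, q6, q7}
  B6 = {p10, p3, q2, q4}
  B7 = {p1}
  B8 = {p8}
  B9 = {p9}
  B10 = {p5}
  B11 = {q0}
p0 ∈ B0, q0 ∈ B11 → different blocks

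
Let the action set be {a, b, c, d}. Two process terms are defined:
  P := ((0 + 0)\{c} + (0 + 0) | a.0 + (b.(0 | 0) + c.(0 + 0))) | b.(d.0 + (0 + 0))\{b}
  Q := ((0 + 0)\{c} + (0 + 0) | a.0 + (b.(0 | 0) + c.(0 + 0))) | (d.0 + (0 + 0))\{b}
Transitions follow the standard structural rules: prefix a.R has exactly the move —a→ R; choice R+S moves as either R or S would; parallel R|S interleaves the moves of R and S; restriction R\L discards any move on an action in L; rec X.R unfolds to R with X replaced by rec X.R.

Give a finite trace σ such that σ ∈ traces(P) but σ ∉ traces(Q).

ab

Reachable graph of P (12 states):
  u0 = ((0 + 0)\{c} + (0 + 0) | a.0 + (b.(0 | 0) + c.(0 + 0))) | b.(d.0 + (0 + 0))\{b} → --a--▸ u1, --b--▸ u2, --b--▸ u3, --c--▸ u4
  u1 = (0 + 0) | 0 | b.(d.0 + (0 + 0))\{b} → --b--▸ u5
  u2 = ((0 + 0)\{c} + (0 + 0) | a.0 + (b.(0 | 0) + c.(0 + 0))) | (d.0 + (0 + 0))\{b} → --a--▸ u5, --b--▸ u6, --c--▸ u7, --d--▸ u8
  u3 = 0 | 0 | b.(d.0 + (0 + 0))\{b} → --b--▸ u6
  u4 = (0 + 0) | b.(d.0 + (0 + 0))\{b} → --b--▸ u7
  u5 = (0 + 0) | 0 | (d.0 + (0 + 0))\{b} → --d--▸ u9
  u6 = 0 | 0 | (d.0 + (0 + 0))\{b} → --d--▸ u10
  u7 = (0 + 0) | (d.0 + (0 + 0))\{b} → --d--▸ u11
  u8 = ((0 + 0)\{c} + (0 + 0) | a.0 + (b.(0 | 0) + c.(0 + 0))) | 0\{b} → --a--▸ u9, --b--▸ u10, --c--▸ u11
  u9 = (0 + 0) | 0 | 0\{b} → stopped
  u10 = 0 | 0 | 0\{b} → stopped
  u11 = (0 + 0) | 0\{b} → stopped
Reachable graph of Q (8 states):
  v0 = ((0 + 0)\{c} + (0 + 0) | a.0 + (b.(0 | 0) + c.(0 + 0))) | (d.0 + (0 + 0))\{b} → --a--▸ v1, --b--▸ v2, --c--▸ v3, --d--▸ v4
  v1 = (0 + 0) | 0 | (d.0 + (0 + 0))\{b} → --d--▸ v5
  v2 = 0 | 0 | (d.0 + (0 + 0))\{b} → --d--▸ v6
  v3 = (0 + 0) | (d.0 + (0 + 0))\{b} → --d--▸ v7
  v4 = ((0 + 0)\{c} + (0 + 0) | a.0 + (b.(0 | 0) + c.(0 + 0))) | 0\{b} → --a--▸ v5, --b--▸ v6, --c--▸ v7
  v5 = (0 + 0) | 0 | 0\{b} → stopped
  v6 = 0 | 0 | 0\{b} → stopped
  v7 = (0 + 0) | 0\{b} → stopped
Executing ab from P (initial set {u0}):
  after a @ step 1: {u1}
  after b @ step 2: {u5}
  P completes σ.
Executing ab from Q (initial set {v0}):
  after a @ step 1: {v1}
  after b @ step 2: ∅ (Q stuck)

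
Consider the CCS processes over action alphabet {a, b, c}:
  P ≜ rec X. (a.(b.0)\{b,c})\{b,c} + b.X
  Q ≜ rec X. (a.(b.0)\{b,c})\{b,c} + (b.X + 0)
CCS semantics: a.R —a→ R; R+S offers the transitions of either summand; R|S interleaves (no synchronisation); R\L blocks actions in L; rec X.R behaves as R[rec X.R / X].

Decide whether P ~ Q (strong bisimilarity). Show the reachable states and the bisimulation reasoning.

P ~ Q

P's transition system — 2 states:
  p0 = rec X. (a.(b.0)\{b,c})\{b,c} + b.X ⊢ —a→ p1, —b→ p0
  p1 = (b.0)\{b,c}\{b,c} ⊢ ·
Q's transition system — 2 states:
  q0 = rec X. (a.(b.0)\{b,c})\{b,c} + (b.X + 0) ⊢ —a→ q1, —b→ q0
  q1 = (b.0)\{b,c}\{b,c} ⊢ ·
Bisimilarity quotient blocks:
  B0 = {p0, q0}
  B1 = {p1, q1}
p0 ∈ B0, q0 ∈ B0 → same block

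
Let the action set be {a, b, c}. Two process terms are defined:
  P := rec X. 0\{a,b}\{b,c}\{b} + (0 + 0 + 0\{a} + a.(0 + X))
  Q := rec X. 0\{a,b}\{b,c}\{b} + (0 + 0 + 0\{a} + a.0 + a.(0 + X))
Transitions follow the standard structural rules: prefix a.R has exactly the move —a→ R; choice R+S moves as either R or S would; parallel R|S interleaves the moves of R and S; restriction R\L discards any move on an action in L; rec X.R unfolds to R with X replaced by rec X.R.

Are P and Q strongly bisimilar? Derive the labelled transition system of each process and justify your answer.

NO

Reachable graph of P (2 states):
  m0 = rec X. 0\{a,b}\{b,c}\{b} + (0 + 0 + 0\{a} + a.(0 + X)) :: --a--▸ m1
  m1 = 0 + (rec X. 0\{a,b}\{b,c}\{b} + (0 + 0 + 0\{a} + a.(0 + X))) :: --a--▸ m1
Reachable graph of Q (3 states):
  n0 = rec X. 0\{a,b}\{b,c}\{b} + (0 + 0 + 0\{a} + a.0 + a.(0 + X)) :: --a--▸ n1, --a--▸ n2
  n1 = 0 :: ∅
  n2 = 0 + (rec X. 0\{a,b}\{b,c}\{b} + (0 + 0 + 0\{a} + a.0 + a.(0 + X))) :: --a--▸ n1, --a--▸ n2
Bisimilarity quotient blocks:
  B0 = {m0, m1}
  B1 = {n0, n2}
  B2 = {n1}
m0 ∈ B0, n0 ∈ B1 → different blocks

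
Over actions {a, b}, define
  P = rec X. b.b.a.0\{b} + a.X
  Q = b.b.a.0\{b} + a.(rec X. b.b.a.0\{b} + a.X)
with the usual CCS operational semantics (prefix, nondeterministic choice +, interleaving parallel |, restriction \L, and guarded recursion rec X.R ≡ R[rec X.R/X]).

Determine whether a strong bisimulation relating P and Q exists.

LTS(P): 4 reachable states
  m0 = rec X. b.b.a.0\{b} + a.X has moves —a→ m0, —b→ m1
  m1 = b.a.0\{b} has moves —b→ m2
  m2 = a.0\{b} has moves —a→ m3
  m3 = 0\{b} has moves (no moves)
LTS(Q): 5 reachable states
  n0 = b.b.a.0\{b} + a.(rec X. b.b.a.0\{b} + a.X) has moves —a→ n1, —b→ n2
  n1 = rec X. b.b.a.0\{b} + a.X has moves —a→ n1, —b→ n2
  n2 = b.a.0\{b} has moves —b→ n3
  n3 = a.0\{b} has moves —a→ n4
  n4 = 0\{b} has moves (no moves)
Coarsest stable partition (strong bisimilarity classes):
  B0 = {m0, n0, n1}
  B1 = {m1, n2}
  B2 = {m2, n3}
  B3 = {m3, n4}
m0 ∈ B0, n0 ∈ B0 → same block

YES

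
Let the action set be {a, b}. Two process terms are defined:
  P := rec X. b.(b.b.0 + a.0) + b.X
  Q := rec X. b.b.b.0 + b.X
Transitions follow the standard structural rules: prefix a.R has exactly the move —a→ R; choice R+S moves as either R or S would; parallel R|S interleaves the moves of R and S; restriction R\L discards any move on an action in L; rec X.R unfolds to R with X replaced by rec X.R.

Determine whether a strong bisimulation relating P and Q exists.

NO

LTS(P): 4 reachable states
  s0 = rec X. b.(b.b.0 + a.0) + b.X has moves =b=> s0, =b=> s1
  s1 = b.b.0 + a.0 has moves =a=> s2, =b=> s3
  s2 = 0 has moves ∅
  s3 = b.0 has moves =b=> s2
LTS(Q): 4 reachable states
  t0 = rec X. b.b.b.0 + b.X has moves =b=> t0, =b=> t1
  t1 = b.b.0 has moves =b=> t2
  t2 = b.0 has moves =b=> t3
  t3 = 0 has moves ∅
Coarsest stable partition (strong bisimilarity classes):
  B0 = {s0}
  B1 = {s1}
  B2 = {s2, t3}
  B3 = {s3, t2}
  B4 = {t0}
  B5 = {t1}
s0 ∈ B0, t0 ∈ B4 → different blocks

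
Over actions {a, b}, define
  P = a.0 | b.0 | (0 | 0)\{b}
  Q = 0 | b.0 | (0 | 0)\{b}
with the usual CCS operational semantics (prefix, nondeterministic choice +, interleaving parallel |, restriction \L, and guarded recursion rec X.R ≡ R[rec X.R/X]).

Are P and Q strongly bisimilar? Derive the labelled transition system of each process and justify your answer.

P ≁ Q

P's transition system — 4 states:
  u0 = a.0 | b.0 | (0 | 0)\{b} has moves -a-> u1, -b-> u2
  u1 = 0 | b.0 | (0 | 0)\{b} has moves -b-> u3
  u2 = a.0 | 0 | (0 | 0)\{b} has moves -a-> u3
  u3 = 0 | 0 | (0 | 0)\{b} has moves deadlocked
Q's transition system — 2 states:
  v0 = 0 | b.0 | (0 | 0)\{b} has moves -b-> v1
  v1 = 0 | 0 | (0 | 0)\{b} has moves deadlocked
Coarsest stable partition (strong bisimilarity classes):
  B0 = {u0}
  B1 = {u1, v0}
  B2 = {u3, v1}
  B3 = {u2}
u0 ∈ B0, v0 ∈ B1 → different blocks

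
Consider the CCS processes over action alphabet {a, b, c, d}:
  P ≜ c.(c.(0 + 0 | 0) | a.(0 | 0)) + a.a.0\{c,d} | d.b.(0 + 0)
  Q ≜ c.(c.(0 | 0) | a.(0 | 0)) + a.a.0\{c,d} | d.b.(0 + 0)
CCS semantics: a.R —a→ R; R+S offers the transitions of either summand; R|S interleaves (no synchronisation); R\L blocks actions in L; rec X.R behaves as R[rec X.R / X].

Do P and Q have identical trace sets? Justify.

traces(P) = traces(Q)

P's transition system — 13 states:
  p0 = c.(c.(0 + 0 | 0) | a.(0 | 0)) + a.a.0\{c,d} | d.b.(0 + 0) :: -a-> p1, -c-> p2, -d-> p3
  p1 = a.0\{c,d} | d.b.(0 + 0) :: -a-> p4, -d-> p5
  p2 = c.(0 + 0 | 0) | a.(0 | 0) :: -a-> p6, -c-> p7
  p3 = a.a.0\{c,d} | b.(0 + 0) :: -a-> p5, -b-> p8
  p4 = 0\{c,d} | d.b.(0 + 0) :: -d-> p9
  p5 = a.0\{c,d} | b.(0 + 0) :: -a-> p9, -b-> p10
  p6 = c.(0 + 0 | 0) | (0 | 0) :: -c-> p11
  p7 = (0 + 0 | 0) | a.(0 | 0) :: -a-> p11
  p8 = a.a.0\{c,d} | (0 + 0) :: -a-> p10
  p9 = 0\{c,d} | b.(0 + 0) :: -b-> p12
  p10 = a.0\{c,d} | (0 + 0) :: -a-> p12
  p11 = (0 + 0 | 0) | (0 | 0) :: deadlocked
  p12 = 0\{c,d} | (0 + 0) :: deadlocked
Q's transition system — 13 states:
  q0 = c.(c.(0 | 0) | a.(0 | 0)) + a.a.0\{c,d} | d.b.(0 + 0) :: -a-> q1, -c-> q2, -d-> q3
  q1 = a.0\{c,d} | d.b.(0 + 0) :: -a-> q4, -d-> q5
  q2 = c.(0 | 0) | a.(0 | 0) :: -a-> q6, -c-> q7
  q3 = a.a.0\{c,d} | b.(0 + 0) :: -a-> q5, -b-> q8
  q4 = 0\{c,d} | d.b.(0 + 0) :: -d-> q9
  q5 = a.0\{c,d} | b.(0 + 0) :: -a-> q9, -b-> q10
  q6 = c.(0 | 0) | (0 | 0) :: -c-> q11
  q7 = 0 | 0 | a.(0 | 0) :: -a-> q11
  q8 = a.a.0\{c,d} | (0 + 0) :: -a-> q10
  q9 = 0\{c,d} | b.(0 + 0) :: -b-> q12
  q10 = a.0\{c,d} | (0 + 0) :: -a-> q12
  q11 = 0 | 0 | (0 | 0) :: deadlocked
  q12 = 0\{c,d} | (0 + 0) :: deadlocked
Bisimilarity quotient blocks:
  B0 = {p0, q0}
  B1 = {p1, q1}
  B2 = {p5, q5}
  B3 = {p10, p7, q10, q7}
  B4 = {p11, p12, q11, q12}
  B5 = {p9, q9}
  B6 = {p4, q4}
  B7 = {p3, q3}
  B8 = {p8, q8}
  B9 = {p2, q2}
  B10 = {p6, q6}
p0 ∈ B0, q0 ∈ B0 → same block
Bisimilar ⇒ trace-equivalent.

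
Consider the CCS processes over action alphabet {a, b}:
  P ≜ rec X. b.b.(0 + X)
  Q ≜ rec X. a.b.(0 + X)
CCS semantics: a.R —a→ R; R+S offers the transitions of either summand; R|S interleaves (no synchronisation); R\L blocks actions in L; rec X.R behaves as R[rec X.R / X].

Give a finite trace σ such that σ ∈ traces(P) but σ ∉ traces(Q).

b

P's transition system — 3 states:
  p0 = rec X. b.b.(0 + X) | =b=> p1
  p1 = b.(0 + (rec X. b.b.(0 + X))) | =b=> p2
  p2 = 0 + (rec X. b.b.(0 + X)) | =b=> p1
Q's transition system — 3 states:
  q0 = rec X. a.b.(0 + X) | =a=> q1
  q1 = b.(0 + (rec X. a.b.(0 + X))) | =b=> q2
  q2 = 0 + (rec X. a.b.(0 + X)) | =a=> q1
Run σ = ⟨b⟩ on P: start {p0}
  step 1 (b): {p1}
  ✓ P
Run σ = ⟨b⟩ on Q: start {q0}
  step 1 (b): no successor for Q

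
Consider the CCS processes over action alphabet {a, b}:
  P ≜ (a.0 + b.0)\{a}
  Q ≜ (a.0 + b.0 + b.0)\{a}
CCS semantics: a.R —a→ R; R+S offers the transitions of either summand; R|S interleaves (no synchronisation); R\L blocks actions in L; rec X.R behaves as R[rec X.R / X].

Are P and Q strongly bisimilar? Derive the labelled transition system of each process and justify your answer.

Reachable graph of P (2 states):
  u0 = (a.0 + b.0)\{a} ⊢ =b=> u1
  u1 = 0\{a} ⊢ ·
Reachable graph of Q (2 states):
  v0 = (a.0 + b.0 + b.0)\{a} ⊢ =b=> v1
  v1 = 0\{a} ⊢ ·
Coarsest stable partition (strong bisimilarity classes):
  B0 = {u0, v0}
  B1 = {u1, v1}
u0 ∈ B0, v0 ∈ B0 → same block

YES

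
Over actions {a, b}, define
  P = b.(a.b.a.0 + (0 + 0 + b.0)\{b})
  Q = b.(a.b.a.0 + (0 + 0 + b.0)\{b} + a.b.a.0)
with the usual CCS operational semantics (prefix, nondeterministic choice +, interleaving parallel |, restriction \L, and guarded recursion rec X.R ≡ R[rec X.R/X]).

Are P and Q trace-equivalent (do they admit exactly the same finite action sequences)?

P's transition system — 5 states:
  u0 = b.(a.b.a.0 + (0 + 0 + b.0)\{b}) → -b-> u1
  u1 = a.b.a.0 + (0 + 0 + b.0)\{b} → -a-> u2
  u2 = b.a.0 → -b-> u3
  u3 = a.0 → -a-> u4
  u4 = 0 → ·
Q's transition system — 5 states:
  v0 = b.(a.b.a.0 + (0 + 0 + b.0)\{b} + a.b.a.0) → -b-> v1
  v1 = a.b.a.0 + (0 + 0 + b.0)\{b} + a.b.a.0 → -a-> v2
  v2 = b.a.0 → -b-> v3
  v3 = a.0 → -a-> v4
  v4 = 0 → ·
Bisimilarity quotient blocks:
  B0 = {u0, v0}
  B1 = {u1, v1}
  B2 = {u2, v2}
  B3 = {u3, v3}
  B4 = {u4, v4}
u0 ∈ B0, v0 ∈ B0 → same block
Bisimilar ⇒ trace-equivalent.

traces(P) = traces(Q)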